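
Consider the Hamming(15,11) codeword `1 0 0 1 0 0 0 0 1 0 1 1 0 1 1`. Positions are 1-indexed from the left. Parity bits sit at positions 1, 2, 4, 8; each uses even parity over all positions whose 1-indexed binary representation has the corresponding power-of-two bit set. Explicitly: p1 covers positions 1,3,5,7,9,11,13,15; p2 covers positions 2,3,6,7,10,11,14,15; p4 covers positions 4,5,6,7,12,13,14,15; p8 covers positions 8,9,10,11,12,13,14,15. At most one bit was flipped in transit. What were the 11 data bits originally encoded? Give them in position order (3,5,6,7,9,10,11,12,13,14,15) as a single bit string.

s1: b1⊕b3⊕b5⊕b7⊕b9⊕b11⊕b13⊕b15 = 1⊕0⊕0⊕0⊕1⊕1⊕0⊕1 = 0
s2: b2⊕b3⊕b6⊕b7⊕b10⊕b11⊕b14⊕b15 = 0⊕0⊕0⊕0⊕0⊕1⊕1⊕1 = 1
s4: b4⊕b5⊕b6⊕b7⊕b12⊕b13⊕b14⊕b15 = 1⊕0⊕0⊕0⊕1⊕0⊕1⊕1 = 0
s8: b8⊕b9⊕b10⊕b11⊕b12⊕b13⊕b14⊕b15 = 0⊕1⊕0⊕1⊕1⊕0⊕1⊕1 = 1
Syndrome (s8...s1) = 1010 → position 10.
Flip bit 10: corrected codeword = 100100001111011
Data bits at positions 3,5,6,7,9,10,11,12,13,14,15: 00001111011

00001111011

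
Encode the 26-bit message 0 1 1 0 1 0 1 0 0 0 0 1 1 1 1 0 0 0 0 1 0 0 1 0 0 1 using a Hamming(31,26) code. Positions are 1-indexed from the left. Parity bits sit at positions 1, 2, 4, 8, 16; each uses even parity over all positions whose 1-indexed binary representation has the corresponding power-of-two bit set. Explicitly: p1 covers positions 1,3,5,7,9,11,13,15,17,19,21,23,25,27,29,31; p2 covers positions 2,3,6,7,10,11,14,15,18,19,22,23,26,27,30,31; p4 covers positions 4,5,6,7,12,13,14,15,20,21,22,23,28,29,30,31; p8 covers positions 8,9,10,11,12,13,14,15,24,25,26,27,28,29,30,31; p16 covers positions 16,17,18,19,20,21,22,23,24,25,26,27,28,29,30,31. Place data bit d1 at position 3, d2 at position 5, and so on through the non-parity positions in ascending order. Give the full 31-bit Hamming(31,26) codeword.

Place data bits at non-power-of-two positions: b3=0, b5=1, b6=1, b7=0, b9=1, b10=0, b11=1, b12=0, b13=0, b14=0, b15=0, b17=1, b18=1, b19=1, b20=1, b21=0, b22=0, b23=0, b24=0, b25=1, b26=0, b27=0, b28=1, b29=0, b30=0, b31=1.
p1 = XOR of data positions {3,5,7,9,11,13,15,17,19,21,23,25,27,29,31} = 0⊕1⊕0⊕1⊕1⊕0⊕0⊕1⊕1⊕0⊕0⊕1⊕0⊕0⊕1 = 1
p2 = XOR of data positions {3,6,7,10,11,14,15,18,19,22,23,26,27,30,31} = 0⊕1⊕0⊕0⊕1⊕0⊕0⊕1⊕1⊕0⊕0⊕0⊕0⊕0⊕1 = 1
p4 = XOR of data positions {5,6,7,12,13,14,15,20,21,22,23,28,29,30,31} = 1⊕1⊕0⊕0⊕0⊕0⊕0⊕1⊕0⊕0⊕0⊕1⊕0⊕0⊕1 = 1
p8 = XOR of data positions {9,10,11,12,13,14,15,24,25,26,27,28,29,30,31} = 1⊕0⊕1⊕0⊕0⊕0⊕0⊕0⊕1⊕0⊕0⊕1⊕0⊕0⊕1 = 1
p16 = XOR of data positions {17,18,19,20,21,22,23,24,25,26,27,28,29,30,31} = 1⊕1⊕1⊕1⊕0⊕0⊕0⊕0⊕1⊕0⊕0⊕1⊕0⊕0⊕1 = 1
Codeword b1..b31 = 1101110110100001111100001001001

1101110110100001111100001001001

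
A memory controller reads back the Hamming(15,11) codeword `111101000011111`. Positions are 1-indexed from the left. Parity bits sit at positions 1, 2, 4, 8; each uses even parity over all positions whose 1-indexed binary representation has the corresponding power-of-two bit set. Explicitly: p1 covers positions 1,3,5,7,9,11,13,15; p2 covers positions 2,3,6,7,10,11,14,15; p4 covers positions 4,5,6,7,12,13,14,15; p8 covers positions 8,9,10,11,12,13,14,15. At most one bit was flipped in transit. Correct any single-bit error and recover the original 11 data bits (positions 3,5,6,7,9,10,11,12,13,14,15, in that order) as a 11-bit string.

10101011111

s1: b1⊕b3⊕b5⊕b7⊕b9⊕b11⊕b13⊕b15 = 1⊕1⊕0⊕0⊕0⊕1⊕1⊕1 = 1
s2: b2⊕b3⊕b6⊕b7⊕b10⊕b11⊕b14⊕b15 = 1⊕1⊕1⊕0⊕0⊕1⊕1⊕1 = 0
s4: b4⊕b5⊕b6⊕b7⊕b12⊕b13⊕b14⊕b15 = 1⊕0⊕1⊕0⊕1⊕1⊕1⊕1 = 0
s8: b8⊕b9⊕b10⊕b11⊕b12⊕b13⊕b14⊕b15 = 0⊕0⊕0⊕1⊕1⊕1⊕1⊕1 = 1
Syndrome (s8...s1) = 1001 → position 9.
Flip bit 9: corrected codeword = 111101001011111
Data bits at positions 3,5,6,7,9,10,11,12,13,14,15: 10101011111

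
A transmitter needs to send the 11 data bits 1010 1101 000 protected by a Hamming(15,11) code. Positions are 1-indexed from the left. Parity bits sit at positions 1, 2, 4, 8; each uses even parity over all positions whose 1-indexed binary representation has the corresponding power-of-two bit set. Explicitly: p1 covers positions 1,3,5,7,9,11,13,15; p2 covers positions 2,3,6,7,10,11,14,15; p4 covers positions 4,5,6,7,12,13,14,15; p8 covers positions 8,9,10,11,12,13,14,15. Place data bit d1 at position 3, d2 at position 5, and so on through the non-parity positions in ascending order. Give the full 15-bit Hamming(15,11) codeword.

011001011101000

Place data bits at non-power-of-two positions: b3=1, b5=0, b6=1, b7=0, b9=1, b10=1, b11=0, b12=1, b13=0, b14=0, b15=0.
p1 = XOR of data positions {3,5,7,9,11,13,15} = 1⊕0⊕0⊕1⊕0⊕0⊕0 = 0
p2 = XOR of data positions {3,6,7,10,11,14,15} = 1⊕1⊕0⊕1⊕0⊕0⊕0 = 1
p4 = XOR of data positions {5,6,7,12,13,14,15} = 0⊕1⊕0⊕1⊕0⊕0⊕0 = 0
p8 = XOR of data positions {9,10,11,12,13,14,15} = 1⊕1⊕0⊕1⊕0⊕0⊕0 = 1
Codeword b1..b15 = 011001011101000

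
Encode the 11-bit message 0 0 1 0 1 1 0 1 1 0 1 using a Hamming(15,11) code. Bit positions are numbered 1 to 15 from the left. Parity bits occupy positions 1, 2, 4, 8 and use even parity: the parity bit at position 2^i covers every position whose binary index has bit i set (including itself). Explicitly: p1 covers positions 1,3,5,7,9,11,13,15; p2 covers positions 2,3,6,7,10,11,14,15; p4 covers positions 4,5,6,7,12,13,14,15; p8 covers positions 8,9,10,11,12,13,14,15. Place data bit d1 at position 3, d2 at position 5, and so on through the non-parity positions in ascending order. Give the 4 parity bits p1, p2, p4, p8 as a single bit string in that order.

1101

Place data bits at non-power-of-two positions: b3=0, b5=0, b6=1, b7=0, b9=1, b10=1, b11=0, b12=1, b13=1, b14=0, b15=1.
p1 = XOR of data positions {3,5,7,9,11,13,15} = 0⊕0⊕0⊕1⊕0⊕1⊕1 = 1
p2 = XOR of data positions {3,6,7,10,11,14,15} = 0⊕1⊕0⊕1⊕0⊕0⊕1 = 1
p4 = XOR of data positions {5,6,7,12,13,14,15} = 0⊕1⊕0⊕1⊕1⊕0⊕1 = 0
p8 = XOR of data positions {9,10,11,12,13,14,15} = 1⊕1⊕0⊕1⊕1⊕0⊕1 = 1
Parity bits p1,p2,p4,p8 = 1101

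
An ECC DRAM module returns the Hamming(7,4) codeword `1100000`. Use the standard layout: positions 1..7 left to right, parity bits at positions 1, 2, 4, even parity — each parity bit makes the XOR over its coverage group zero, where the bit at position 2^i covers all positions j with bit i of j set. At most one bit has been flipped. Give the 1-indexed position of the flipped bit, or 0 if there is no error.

3

s1: b1⊕b3⊕b5⊕b7 = 1⊕0⊕0⊕0 = 1
s2: b2⊕b3⊕b6⊕b7 = 1⊕0⊕0⊕0 = 1
s4: b4⊕b5⊕b6⊕b7 = 0⊕0⊕0⊕0 = 0
Syndrome (s4...s1) = 011 → position 3.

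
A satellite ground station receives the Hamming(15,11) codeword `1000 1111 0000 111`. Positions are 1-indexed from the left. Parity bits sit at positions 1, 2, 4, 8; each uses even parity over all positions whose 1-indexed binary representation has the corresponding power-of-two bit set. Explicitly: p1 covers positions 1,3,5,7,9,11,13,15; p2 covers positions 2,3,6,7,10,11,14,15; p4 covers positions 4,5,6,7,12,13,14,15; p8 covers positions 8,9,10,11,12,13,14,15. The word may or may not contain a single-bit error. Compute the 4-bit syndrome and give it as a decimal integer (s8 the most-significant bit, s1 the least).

s1: b1⊕b3⊕b5⊕b7⊕b9⊕b11⊕b13⊕b15 = 1⊕0⊕1⊕1⊕0⊕0⊕1⊕1 = 1
s2: b2⊕b3⊕b6⊕b7⊕b10⊕b11⊕b14⊕b15 = 0⊕0⊕1⊕1⊕0⊕0⊕1⊕1 = 0
s4: b4⊕b5⊕b6⊕b7⊕b12⊕b13⊕b14⊕b15 = 0⊕1⊕1⊕1⊕0⊕1⊕1⊕1 = 0
s8: b8⊕b9⊕b10⊕b11⊕b12⊕b13⊕b14⊕b15 = 1⊕0⊕0⊕0⊕0⊕1⊕1⊕1 = 0
Syndrome (s8...s1) = 0001 → position 1.

1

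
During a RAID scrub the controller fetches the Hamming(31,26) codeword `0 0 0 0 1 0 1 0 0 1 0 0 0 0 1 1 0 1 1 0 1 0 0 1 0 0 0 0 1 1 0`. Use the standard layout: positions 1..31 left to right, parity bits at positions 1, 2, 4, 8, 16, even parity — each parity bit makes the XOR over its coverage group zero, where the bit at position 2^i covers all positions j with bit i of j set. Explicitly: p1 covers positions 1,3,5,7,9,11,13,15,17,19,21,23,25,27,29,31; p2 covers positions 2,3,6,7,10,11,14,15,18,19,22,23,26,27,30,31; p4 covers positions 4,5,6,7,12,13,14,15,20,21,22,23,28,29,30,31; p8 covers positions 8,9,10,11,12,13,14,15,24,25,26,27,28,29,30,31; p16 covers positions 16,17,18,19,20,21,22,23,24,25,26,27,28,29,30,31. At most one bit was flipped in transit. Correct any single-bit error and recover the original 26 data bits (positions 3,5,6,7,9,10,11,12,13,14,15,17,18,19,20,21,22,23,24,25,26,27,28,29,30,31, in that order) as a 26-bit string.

s1: b1⊕b3⊕b5⊕b7⊕b9⊕b11⊕b13⊕b15⊕b17⊕b19⊕b21⊕b23⊕b25⊕b27⊕b29⊕b31 = 0⊕0⊕1⊕1⊕0⊕0⊕0⊕1⊕0⊕1⊕1⊕0⊕0⊕0⊕1⊕0 = 0
s2: b2⊕b3⊕b6⊕b7⊕b10⊕b11⊕b14⊕b15⊕b18⊕b19⊕b22⊕b23⊕b26⊕b27⊕b30⊕b31 = 0⊕0⊕0⊕1⊕1⊕0⊕0⊕1⊕1⊕1⊕0⊕0⊕0⊕0⊕1⊕0 = 0
s4: b4⊕b5⊕b6⊕b7⊕b12⊕b13⊕b14⊕b15⊕b20⊕b21⊕b22⊕b23⊕b28⊕b29⊕b30⊕b31 = 0⊕1⊕0⊕1⊕0⊕0⊕0⊕1⊕0⊕1⊕0⊕0⊕0⊕1⊕1⊕0 = 0
s8: b8⊕b9⊕b10⊕b11⊕b12⊕b13⊕b14⊕b15⊕b24⊕b25⊕b26⊕b27⊕b28⊕b29⊕b30⊕b31 = 0⊕0⊕1⊕0⊕0⊕0⊕0⊕1⊕1⊕0⊕0⊕0⊕0⊕1⊕1⊕0 = 1
s16: b16⊕b17⊕b18⊕b19⊕b20⊕b21⊕b22⊕b23⊕b24⊕b25⊕b26⊕b27⊕b28⊕b29⊕b30⊕b31 = 1⊕0⊕1⊕1⊕0⊕1⊕0⊕0⊕1⊕0⊕0⊕0⊕0⊕1⊕1⊕0 = 1
Syndrome (s16...s1) = 11000 → position 24.
Flip bit 24: corrected codeword = 0000101001000011011010000000110
Data bits at positions 3,5,6,7,9,10,11,12,13,14,15,17,18,19,20,21,22,23,24,25,26,27,28,29,30,31: 01010100001011010000000110

01010100001011010000000110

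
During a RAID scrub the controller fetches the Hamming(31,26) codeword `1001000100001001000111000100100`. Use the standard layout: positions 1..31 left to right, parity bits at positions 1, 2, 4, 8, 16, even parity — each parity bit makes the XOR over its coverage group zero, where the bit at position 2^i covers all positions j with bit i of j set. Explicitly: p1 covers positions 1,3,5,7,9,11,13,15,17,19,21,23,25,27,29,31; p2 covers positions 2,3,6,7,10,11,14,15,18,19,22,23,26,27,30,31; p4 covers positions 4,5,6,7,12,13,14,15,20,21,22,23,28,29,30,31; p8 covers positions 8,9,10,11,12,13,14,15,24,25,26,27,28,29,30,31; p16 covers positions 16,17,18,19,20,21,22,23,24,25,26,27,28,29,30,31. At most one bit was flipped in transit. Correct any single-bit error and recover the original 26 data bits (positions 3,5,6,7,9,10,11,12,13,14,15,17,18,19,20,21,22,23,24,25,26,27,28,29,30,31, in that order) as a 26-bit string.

s1: b1⊕b3⊕b5⊕b7⊕b9⊕b11⊕b13⊕b15⊕b17⊕b19⊕b21⊕b23⊕b25⊕b27⊕b29⊕b31 = 1⊕0⊕0⊕0⊕0⊕0⊕1⊕0⊕0⊕0⊕1⊕0⊕0⊕0⊕1⊕0 = 0
s2: b2⊕b3⊕b6⊕b7⊕b10⊕b11⊕b14⊕b15⊕b18⊕b19⊕b22⊕b23⊕b26⊕b27⊕b30⊕b31 = 0⊕0⊕0⊕0⊕0⊕0⊕0⊕0⊕0⊕0⊕1⊕0⊕1⊕0⊕0⊕0 = 0
s4: b4⊕b5⊕b6⊕b7⊕b12⊕b13⊕b14⊕b15⊕b20⊕b21⊕b22⊕b23⊕b28⊕b29⊕b30⊕b31 = 1⊕0⊕0⊕0⊕0⊕1⊕0⊕0⊕1⊕1⊕1⊕0⊕0⊕1⊕0⊕0 = 0
s8: b8⊕b9⊕b10⊕b11⊕b12⊕b13⊕b14⊕b15⊕b24⊕b25⊕b26⊕b27⊕b28⊕b29⊕b30⊕b31 = 1⊕0⊕0⊕0⊕0⊕1⊕0⊕0⊕0⊕0⊕1⊕0⊕0⊕1⊕0⊕0 = 0
s16: b16⊕b17⊕b18⊕b19⊕b20⊕b21⊕b22⊕b23⊕b24⊕b25⊕b26⊕b27⊕b28⊕b29⊕b30⊕b31 = 1⊕0⊕0⊕0⊕1⊕1⊕1⊕0⊕0⊕0⊕1⊕0⊕0⊕1⊕0⊕0 = 0
Syndrome (s16...s1) = 00000 → position 0 (no error).
No correction needed.
Data bits at positions 3,5,6,7,9,10,11,12,13,14,15,17,18,19,20,21,22,23,24,25,26,27,28,29,30,31: 00000000100000111000100100

00000000100000111000100100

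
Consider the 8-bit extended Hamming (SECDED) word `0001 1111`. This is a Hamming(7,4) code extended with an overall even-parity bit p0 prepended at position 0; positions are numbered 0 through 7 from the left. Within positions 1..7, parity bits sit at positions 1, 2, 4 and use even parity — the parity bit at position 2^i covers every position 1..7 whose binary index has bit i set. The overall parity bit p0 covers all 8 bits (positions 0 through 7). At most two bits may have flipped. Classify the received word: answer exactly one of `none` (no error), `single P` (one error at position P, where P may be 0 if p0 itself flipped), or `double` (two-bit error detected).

single 3

s1: b1⊕b3⊕b5⊕b7 = 0⊕1⊕1⊕1 = 1
s2: b2⊕b3⊕b6⊕b7 = 0⊕1⊕1⊕1 = 1
s4: b4⊕b5⊕b6⊕b7 = 1⊕1⊕1⊕1 = 0
Syndrome (s4...s1) = 011 → position 3.
Overall parity (XOR of all 8 bits, including p0): 0⊕0⊕0⊕1⊕1⊕1⊕1⊕1 = 1
Overall=1, syndrome position=3 → single-bit error at position 3.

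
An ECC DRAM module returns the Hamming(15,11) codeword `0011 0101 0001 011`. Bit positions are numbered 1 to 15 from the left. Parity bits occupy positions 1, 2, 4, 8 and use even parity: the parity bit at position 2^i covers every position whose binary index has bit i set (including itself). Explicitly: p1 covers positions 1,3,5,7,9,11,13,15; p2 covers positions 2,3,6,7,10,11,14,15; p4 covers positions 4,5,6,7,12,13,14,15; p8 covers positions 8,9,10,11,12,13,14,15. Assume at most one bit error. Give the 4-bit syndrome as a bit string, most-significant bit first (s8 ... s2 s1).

0100

s1: b1⊕b3⊕b5⊕b7⊕b9⊕b11⊕b13⊕b15 = 0⊕1⊕0⊕0⊕0⊕0⊕0⊕1 = 0
s2: b2⊕b3⊕b6⊕b7⊕b10⊕b11⊕b14⊕b15 = 0⊕1⊕1⊕0⊕0⊕0⊕1⊕1 = 0
s4: b4⊕b5⊕b6⊕b7⊕b12⊕b13⊕b14⊕b15 = 1⊕0⊕1⊕0⊕1⊕0⊕1⊕1 = 1
s8: b8⊕b9⊕b10⊕b11⊕b12⊕b13⊕b14⊕b15 = 1⊕0⊕0⊕0⊕1⊕0⊕1⊕1 = 0
Syndrome (s8...s1) = 0100 → position 4.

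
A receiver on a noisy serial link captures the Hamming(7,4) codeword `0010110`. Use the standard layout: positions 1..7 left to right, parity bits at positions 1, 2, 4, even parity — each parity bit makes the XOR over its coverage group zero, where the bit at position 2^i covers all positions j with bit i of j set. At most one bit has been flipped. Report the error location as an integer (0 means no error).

s1: b1⊕b3⊕b5⊕b7 = 0⊕1⊕1⊕0 = 0
s2: b2⊕b3⊕b6⊕b7 = 0⊕1⊕1⊕0 = 0
s4: b4⊕b5⊕b6⊕b7 = 0⊕1⊕1⊕0 = 0
Syndrome (s4...s1) = 000 → position 0 (no error).

0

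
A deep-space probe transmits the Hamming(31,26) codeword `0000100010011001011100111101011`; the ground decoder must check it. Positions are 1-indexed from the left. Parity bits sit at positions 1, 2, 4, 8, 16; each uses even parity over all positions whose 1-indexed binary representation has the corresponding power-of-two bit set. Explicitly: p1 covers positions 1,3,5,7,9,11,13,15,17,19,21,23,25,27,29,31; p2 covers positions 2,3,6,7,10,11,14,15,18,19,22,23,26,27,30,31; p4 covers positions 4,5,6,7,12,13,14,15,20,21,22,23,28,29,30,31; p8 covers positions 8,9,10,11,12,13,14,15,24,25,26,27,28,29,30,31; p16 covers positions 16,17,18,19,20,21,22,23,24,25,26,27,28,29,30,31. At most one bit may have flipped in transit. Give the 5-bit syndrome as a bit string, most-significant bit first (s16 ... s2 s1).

s1: b1⊕b3⊕b5⊕b7⊕b9⊕b11⊕b13⊕b15⊕b17⊕b19⊕b21⊕b23⊕b25⊕b27⊕b29⊕b31 = 0⊕0⊕1⊕0⊕1⊕0⊕1⊕0⊕0⊕1⊕0⊕1⊕1⊕0⊕0⊕1 = 1
s2: b2⊕b3⊕b6⊕b7⊕b10⊕b11⊕b14⊕b15⊕b18⊕b19⊕b22⊕b23⊕b26⊕b27⊕b30⊕b31 = 0⊕0⊕0⊕0⊕0⊕0⊕0⊕0⊕1⊕1⊕0⊕1⊕1⊕0⊕1⊕1 = 0
s4: b4⊕b5⊕b6⊕b7⊕b12⊕b13⊕b14⊕b15⊕b20⊕b21⊕b22⊕b23⊕b28⊕b29⊕b30⊕b31 = 0⊕1⊕0⊕0⊕1⊕1⊕0⊕0⊕1⊕0⊕0⊕1⊕1⊕0⊕1⊕1 = 0
s8: b8⊕b9⊕b10⊕b11⊕b12⊕b13⊕b14⊕b15⊕b24⊕b25⊕b26⊕b27⊕b28⊕b29⊕b30⊕b31 = 0⊕1⊕0⊕0⊕1⊕1⊕0⊕0⊕1⊕1⊕1⊕0⊕1⊕0⊕1⊕1 = 1
s16: b16⊕b17⊕b18⊕b19⊕b20⊕b21⊕b22⊕b23⊕b24⊕b25⊕b26⊕b27⊕b28⊕b29⊕b30⊕b31 = 1⊕0⊕1⊕1⊕1⊕0⊕0⊕1⊕1⊕1⊕1⊕0⊕1⊕0⊕1⊕1 = 1
Syndrome (s16...s1) = 11001 → position 25.

11001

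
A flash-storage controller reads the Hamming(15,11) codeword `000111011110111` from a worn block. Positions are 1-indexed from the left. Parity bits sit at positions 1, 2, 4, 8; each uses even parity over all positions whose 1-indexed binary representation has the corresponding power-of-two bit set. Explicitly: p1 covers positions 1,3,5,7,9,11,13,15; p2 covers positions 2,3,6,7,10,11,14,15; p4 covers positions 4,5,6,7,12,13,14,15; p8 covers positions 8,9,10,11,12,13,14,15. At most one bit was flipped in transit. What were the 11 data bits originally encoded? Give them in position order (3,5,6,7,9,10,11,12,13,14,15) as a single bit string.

01101100111

s1: b1⊕b3⊕b5⊕b7⊕b9⊕b11⊕b13⊕b15 = 0⊕0⊕1⊕0⊕1⊕1⊕1⊕1 = 1
s2: b2⊕b3⊕b6⊕b7⊕b10⊕b11⊕b14⊕b15 = 0⊕0⊕1⊕0⊕1⊕1⊕1⊕1 = 1
s4: b4⊕b5⊕b6⊕b7⊕b12⊕b13⊕b14⊕b15 = 1⊕1⊕1⊕0⊕0⊕1⊕1⊕1 = 0
s8: b8⊕b9⊕b10⊕b11⊕b12⊕b13⊕b14⊕b15 = 1⊕1⊕1⊕1⊕0⊕1⊕1⊕1 = 1
Syndrome (s8...s1) = 1011 → position 11.
Flip bit 11: corrected codeword = 000111011100111
Data bits at positions 3,5,6,7,9,10,11,12,13,14,15: 01101100111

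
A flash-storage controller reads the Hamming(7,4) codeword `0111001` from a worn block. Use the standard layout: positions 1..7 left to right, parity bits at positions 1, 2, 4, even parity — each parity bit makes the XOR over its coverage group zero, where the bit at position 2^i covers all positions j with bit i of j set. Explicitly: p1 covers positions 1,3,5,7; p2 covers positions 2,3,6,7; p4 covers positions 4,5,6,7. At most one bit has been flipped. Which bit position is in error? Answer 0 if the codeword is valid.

2

s1: b1⊕b3⊕b5⊕b7 = 0⊕1⊕0⊕1 = 0
s2: b2⊕b3⊕b6⊕b7 = 1⊕1⊕0⊕1 = 1
s4: b4⊕b5⊕b6⊕b7 = 1⊕0⊕0⊕1 = 0
Syndrome (s4...s1) = 010 → position 2.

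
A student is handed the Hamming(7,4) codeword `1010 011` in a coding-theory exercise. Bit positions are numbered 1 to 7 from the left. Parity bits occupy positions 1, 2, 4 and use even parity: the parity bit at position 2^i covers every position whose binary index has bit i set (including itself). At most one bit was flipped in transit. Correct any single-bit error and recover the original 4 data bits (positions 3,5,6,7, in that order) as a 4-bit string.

0011

s1: b1⊕b3⊕b5⊕b7 = 1⊕1⊕0⊕1 = 1
s2: b2⊕b3⊕b6⊕b7 = 0⊕1⊕1⊕1 = 1
s4: b4⊕b5⊕b6⊕b7 = 0⊕0⊕1⊕1 = 0
Syndrome (s4...s1) = 011 → position 3.
Flip bit 3: corrected codeword = 1000011
Data bits at positions 3,5,6,7: 0011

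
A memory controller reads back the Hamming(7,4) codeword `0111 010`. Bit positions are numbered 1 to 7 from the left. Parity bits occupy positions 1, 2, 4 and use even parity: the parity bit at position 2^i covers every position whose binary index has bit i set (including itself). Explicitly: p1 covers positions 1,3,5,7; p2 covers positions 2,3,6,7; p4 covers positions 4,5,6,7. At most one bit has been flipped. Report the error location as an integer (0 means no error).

3

s1: b1⊕b3⊕b5⊕b7 = 0⊕1⊕0⊕0 = 1
s2: b2⊕b3⊕b6⊕b7 = 1⊕1⊕1⊕0 = 1
s4: b4⊕b5⊕b6⊕b7 = 1⊕0⊕1⊕0 = 0
Syndrome (s4...s1) = 011 → position 3.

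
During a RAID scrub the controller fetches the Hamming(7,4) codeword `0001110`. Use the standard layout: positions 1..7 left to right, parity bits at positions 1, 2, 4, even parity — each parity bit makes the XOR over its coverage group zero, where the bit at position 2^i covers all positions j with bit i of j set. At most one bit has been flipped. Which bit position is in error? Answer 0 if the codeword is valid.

7

s1: b1⊕b3⊕b5⊕b7 = 0⊕0⊕1⊕0 = 1
s2: b2⊕b3⊕b6⊕b7 = 0⊕0⊕1⊕0 = 1
s4: b4⊕b5⊕b6⊕b7 = 1⊕1⊕1⊕0 = 1
Syndrome (s4...s1) = 111 → position 7.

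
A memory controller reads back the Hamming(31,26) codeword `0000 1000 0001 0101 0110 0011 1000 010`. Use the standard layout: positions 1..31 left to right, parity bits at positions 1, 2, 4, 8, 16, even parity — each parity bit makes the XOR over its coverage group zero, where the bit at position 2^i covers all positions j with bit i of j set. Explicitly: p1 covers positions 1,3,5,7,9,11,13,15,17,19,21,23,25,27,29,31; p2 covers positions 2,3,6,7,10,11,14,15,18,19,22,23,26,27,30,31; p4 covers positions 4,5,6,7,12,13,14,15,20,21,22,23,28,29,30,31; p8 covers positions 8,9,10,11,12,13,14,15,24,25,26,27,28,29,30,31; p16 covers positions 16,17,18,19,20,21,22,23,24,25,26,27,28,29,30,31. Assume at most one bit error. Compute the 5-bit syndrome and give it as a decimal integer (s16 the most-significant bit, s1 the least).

30

s1: b1⊕b3⊕b5⊕b7⊕b9⊕b11⊕b13⊕b15⊕b17⊕b19⊕b21⊕b23⊕b25⊕b27⊕b29⊕b31 = 0⊕0⊕1⊕0⊕0⊕0⊕0⊕0⊕0⊕1⊕0⊕1⊕1⊕0⊕0⊕0 = 0
s2: b2⊕b3⊕b6⊕b7⊕b10⊕b11⊕b14⊕b15⊕b18⊕b19⊕b22⊕b23⊕b26⊕b27⊕b30⊕b31 = 0⊕0⊕0⊕0⊕0⊕0⊕1⊕0⊕1⊕1⊕0⊕1⊕0⊕0⊕1⊕0 = 1
s4: b4⊕b5⊕b6⊕b7⊕b12⊕b13⊕b14⊕b15⊕b20⊕b21⊕b22⊕b23⊕b28⊕b29⊕b30⊕b31 = 0⊕1⊕0⊕0⊕1⊕0⊕1⊕0⊕0⊕0⊕0⊕1⊕0⊕0⊕1⊕0 = 1
s8: b8⊕b9⊕b10⊕b11⊕b12⊕b13⊕b14⊕b15⊕b24⊕b25⊕b26⊕b27⊕b28⊕b29⊕b30⊕b31 = 0⊕0⊕0⊕0⊕1⊕0⊕1⊕0⊕1⊕1⊕0⊕0⊕0⊕0⊕1⊕0 = 1
s16: b16⊕b17⊕b18⊕b19⊕b20⊕b21⊕b22⊕b23⊕b24⊕b25⊕b26⊕b27⊕b28⊕b29⊕b30⊕b31 = 1⊕0⊕1⊕1⊕0⊕0⊕0⊕1⊕1⊕1⊕0⊕0⊕0⊕0⊕1⊕0 = 1
Syndrome (s16...s1) = 11110 → position 30.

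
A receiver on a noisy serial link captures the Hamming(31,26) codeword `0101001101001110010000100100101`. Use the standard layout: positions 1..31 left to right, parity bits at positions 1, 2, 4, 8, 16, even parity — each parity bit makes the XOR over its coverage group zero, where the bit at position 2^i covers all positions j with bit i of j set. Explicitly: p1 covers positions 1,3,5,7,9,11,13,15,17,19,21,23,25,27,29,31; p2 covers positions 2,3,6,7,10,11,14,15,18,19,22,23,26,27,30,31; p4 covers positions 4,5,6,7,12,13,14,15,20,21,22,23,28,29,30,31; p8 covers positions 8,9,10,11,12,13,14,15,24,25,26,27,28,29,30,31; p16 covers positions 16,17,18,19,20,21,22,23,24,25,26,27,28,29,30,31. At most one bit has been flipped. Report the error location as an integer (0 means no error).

s1: b1⊕b3⊕b5⊕b7⊕b9⊕b11⊕b13⊕b15⊕b17⊕b19⊕b21⊕b23⊕b25⊕b27⊕b29⊕b31 = 0⊕0⊕0⊕1⊕0⊕0⊕1⊕1⊕0⊕0⊕0⊕1⊕0⊕0⊕1⊕1 = 0
s2: b2⊕b3⊕b6⊕b7⊕b10⊕b11⊕b14⊕b15⊕b18⊕b19⊕b22⊕b23⊕b26⊕b27⊕b30⊕b31 = 1⊕0⊕0⊕1⊕1⊕0⊕1⊕1⊕1⊕0⊕0⊕1⊕1⊕0⊕0⊕1 = 1
s4: b4⊕b5⊕b6⊕b7⊕b12⊕b13⊕b14⊕b15⊕b20⊕b21⊕b22⊕b23⊕b28⊕b29⊕b30⊕b31 = 1⊕0⊕0⊕1⊕0⊕1⊕1⊕1⊕0⊕0⊕0⊕1⊕0⊕1⊕0⊕1 = 0
s8: b8⊕b9⊕b10⊕b11⊕b12⊕b13⊕b14⊕b15⊕b24⊕b25⊕b26⊕b27⊕b28⊕b29⊕b30⊕b31 = 1⊕0⊕1⊕0⊕0⊕1⊕1⊕1⊕0⊕0⊕1⊕0⊕0⊕1⊕0⊕1 = 0
s16: b16⊕b17⊕b18⊕b19⊕b20⊕b21⊕b22⊕b23⊕b24⊕b25⊕b26⊕b27⊕b28⊕b29⊕b30⊕b31 = 0⊕0⊕1⊕0⊕0⊕0⊕0⊕1⊕0⊕0⊕1⊕0⊕0⊕1⊕0⊕1 = 1
Syndrome (s16...s1) = 10010 → position 18.

18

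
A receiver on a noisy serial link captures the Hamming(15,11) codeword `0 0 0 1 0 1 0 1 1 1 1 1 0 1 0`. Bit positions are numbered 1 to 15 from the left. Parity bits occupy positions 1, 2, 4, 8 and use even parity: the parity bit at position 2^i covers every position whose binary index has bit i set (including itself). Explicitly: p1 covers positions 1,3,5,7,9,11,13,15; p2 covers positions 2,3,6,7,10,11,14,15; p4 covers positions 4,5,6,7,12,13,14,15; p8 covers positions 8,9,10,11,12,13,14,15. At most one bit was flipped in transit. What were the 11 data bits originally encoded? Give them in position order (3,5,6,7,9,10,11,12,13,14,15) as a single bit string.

00101111010

s1: b1⊕b3⊕b5⊕b7⊕b9⊕b11⊕b13⊕b15 = 0⊕0⊕0⊕0⊕1⊕1⊕0⊕0 = 0
s2: b2⊕b3⊕b6⊕b7⊕b10⊕b11⊕b14⊕b15 = 0⊕0⊕1⊕0⊕1⊕1⊕1⊕0 = 0
s4: b4⊕b5⊕b6⊕b7⊕b12⊕b13⊕b14⊕b15 = 1⊕0⊕1⊕0⊕1⊕0⊕1⊕0 = 0
s8: b8⊕b9⊕b10⊕b11⊕b12⊕b13⊕b14⊕b15 = 1⊕1⊕1⊕1⊕1⊕0⊕1⊕0 = 0
Syndrome (s8...s1) = 0000 → position 0 (no error).
No correction needed.
Data bits at positions 3,5,6,7,9,10,11,12,13,14,15: 00101111010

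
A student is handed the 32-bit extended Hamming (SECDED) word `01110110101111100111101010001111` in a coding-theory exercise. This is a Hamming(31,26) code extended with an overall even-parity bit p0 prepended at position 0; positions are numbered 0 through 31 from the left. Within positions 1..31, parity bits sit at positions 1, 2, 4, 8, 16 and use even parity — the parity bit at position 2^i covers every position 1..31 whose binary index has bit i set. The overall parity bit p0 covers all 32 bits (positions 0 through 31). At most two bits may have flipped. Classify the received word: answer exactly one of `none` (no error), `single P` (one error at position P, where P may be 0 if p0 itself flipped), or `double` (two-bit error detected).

single 15

s1: b1⊕b3⊕b5⊕b7⊕b9⊕b11⊕b13⊕b15⊕b17⊕b19⊕b21⊕b23⊕b25⊕b27⊕b29⊕b31 = 1⊕1⊕1⊕0⊕0⊕1⊕1⊕0⊕1⊕1⊕0⊕0⊕0⊕0⊕1⊕1 = 1
s2: b2⊕b3⊕b6⊕b7⊕b10⊕b11⊕b14⊕b15⊕b18⊕b19⊕b22⊕b23⊕b26⊕b27⊕b30⊕b31 = 1⊕1⊕1⊕0⊕1⊕1⊕1⊕0⊕1⊕1⊕1⊕0⊕0⊕0⊕1⊕1 = 1
s4: b4⊕b5⊕b6⊕b7⊕b12⊕b13⊕b14⊕b15⊕b20⊕b21⊕b22⊕b23⊕b28⊕b29⊕b30⊕b31 = 0⊕1⊕1⊕0⊕1⊕1⊕1⊕0⊕1⊕0⊕1⊕0⊕1⊕1⊕1⊕1 = 1
s8: b8⊕b9⊕b10⊕b11⊕b12⊕b13⊕b14⊕b15⊕b24⊕b25⊕b26⊕b27⊕b28⊕b29⊕b30⊕b31 = 1⊕0⊕1⊕1⊕1⊕1⊕1⊕0⊕1⊕0⊕0⊕0⊕1⊕1⊕1⊕1 = 1
s16: b16⊕b17⊕b18⊕b19⊕b20⊕b21⊕b22⊕b23⊕b24⊕b25⊕b26⊕b27⊕b28⊕b29⊕b30⊕b31 = 0⊕1⊕1⊕1⊕1⊕0⊕1⊕0⊕1⊕0⊕0⊕0⊕1⊕1⊕1⊕1 = 0
Syndrome (s16...s1) = 01111 → position 15.
Overall parity (XOR of all 32 bits, including p0): 0⊕1⊕1⊕1⊕0⊕1⊕1⊕0⊕1⊕0⊕1⊕1⊕1⊕1⊕1⊕0⊕0⊕1⊕1⊕1⊕1⊕0⊕1⊕0⊕1⊕0⊕0⊕0⊕1⊕1⊕1⊕1 = 1
Overall=1, syndrome position=15 → single-bit error at position 15.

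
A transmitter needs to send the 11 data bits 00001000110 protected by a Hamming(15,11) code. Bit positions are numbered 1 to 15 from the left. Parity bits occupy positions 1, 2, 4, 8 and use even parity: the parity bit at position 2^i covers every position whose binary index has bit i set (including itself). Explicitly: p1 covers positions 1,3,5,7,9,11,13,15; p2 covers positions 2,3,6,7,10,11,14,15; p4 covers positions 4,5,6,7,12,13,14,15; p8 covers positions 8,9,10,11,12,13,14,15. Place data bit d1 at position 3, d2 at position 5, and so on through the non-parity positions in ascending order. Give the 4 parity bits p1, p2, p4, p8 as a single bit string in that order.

Place data bits at non-power-of-two positions: b3=0, b5=0, b6=0, b7=0, b9=1, b10=0, b11=0, b12=0, b13=1, b14=1, b15=0.
p1 = XOR of data positions {3,5,7,9,11,13,15} = 0⊕0⊕0⊕1⊕0⊕1⊕0 = 0
p2 = XOR of data positions {3,6,7,10,11,14,15} = 0⊕0⊕0⊕0⊕0⊕1⊕0 = 1
p4 = XOR of data positions {5,6,7,12,13,14,15} = 0⊕0⊕0⊕0⊕1⊕1⊕0 = 0
p8 = XOR of data positions {9,10,11,12,13,14,15} = 1⊕0⊕0⊕0⊕1⊕1⊕0 = 1
Parity bits p1,p2,p4,p8 = 0101

0101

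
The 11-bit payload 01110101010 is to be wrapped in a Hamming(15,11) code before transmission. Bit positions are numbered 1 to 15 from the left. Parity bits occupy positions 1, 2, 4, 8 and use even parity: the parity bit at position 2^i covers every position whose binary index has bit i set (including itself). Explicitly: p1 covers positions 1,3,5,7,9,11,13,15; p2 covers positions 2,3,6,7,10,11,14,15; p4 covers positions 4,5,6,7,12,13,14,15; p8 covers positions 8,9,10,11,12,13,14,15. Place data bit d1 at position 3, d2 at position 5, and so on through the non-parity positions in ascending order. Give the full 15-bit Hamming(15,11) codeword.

000111110101010

Place data bits at non-power-of-two positions: b3=0, b5=1, b6=1, b7=1, b9=0, b10=1, b11=0, b12=1, b13=0, b14=1, b15=0.
p1 = XOR of data positions {3,5,7,9,11,13,15} = 0⊕1⊕1⊕0⊕0⊕0⊕0 = 0
p2 = XOR of data positions {3,6,7,10,11,14,15} = 0⊕1⊕1⊕1⊕0⊕1⊕0 = 0
p4 = XOR of data positions {5,6,7,12,13,14,15} = 1⊕1⊕1⊕1⊕0⊕1⊕0 = 1
p8 = XOR of data positions {9,10,11,12,13,14,15} = 0⊕1⊕0⊕1⊕0⊕1⊕0 = 1
Codeword b1..b15 = 000111110101010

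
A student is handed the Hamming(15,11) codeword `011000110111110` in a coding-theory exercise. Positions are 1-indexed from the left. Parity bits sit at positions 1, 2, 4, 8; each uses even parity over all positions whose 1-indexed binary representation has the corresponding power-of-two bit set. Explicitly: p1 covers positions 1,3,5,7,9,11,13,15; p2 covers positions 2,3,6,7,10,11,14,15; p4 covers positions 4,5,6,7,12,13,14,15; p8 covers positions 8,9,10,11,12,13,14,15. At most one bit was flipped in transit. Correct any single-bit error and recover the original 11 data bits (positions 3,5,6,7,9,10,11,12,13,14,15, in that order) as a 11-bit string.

10010111110

s1: b1⊕b3⊕b5⊕b7⊕b9⊕b11⊕b13⊕b15 = 0⊕1⊕0⊕1⊕0⊕1⊕1⊕0 = 0
s2: b2⊕b3⊕b6⊕b7⊕b10⊕b11⊕b14⊕b15 = 1⊕1⊕0⊕1⊕1⊕1⊕1⊕0 = 0
s4: b4⊕b5⊕b6⊕b7⊕b12⊕b13⊕b14⊕b15 = 0⊕0⊕0⊕1⊕1⊕1⊕1⊕0 = 0
s8: b8⊕b9⊕b10⊕b11⊕b12⊕b13⊕b14⊕b15 = 1⊕0⊕1⊕1⊕1⊕1⊕1⊕0 = 0
Syndrome (s8...s1) = 0000 → position 0 (no error).
No correction needed.
Data bits at positions 3,5,6,7,9,10,11,12,13,14,15: 10010111110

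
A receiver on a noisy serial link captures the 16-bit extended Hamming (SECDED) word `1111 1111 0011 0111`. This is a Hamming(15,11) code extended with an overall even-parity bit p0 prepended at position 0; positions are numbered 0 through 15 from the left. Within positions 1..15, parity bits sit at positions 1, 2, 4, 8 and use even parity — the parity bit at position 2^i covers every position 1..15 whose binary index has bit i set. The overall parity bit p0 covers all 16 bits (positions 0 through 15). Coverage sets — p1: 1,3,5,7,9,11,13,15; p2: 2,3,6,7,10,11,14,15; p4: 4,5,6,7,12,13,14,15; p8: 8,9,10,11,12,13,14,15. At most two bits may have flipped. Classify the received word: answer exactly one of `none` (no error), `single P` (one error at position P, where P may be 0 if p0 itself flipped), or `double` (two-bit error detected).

single 13

s1: b1⊕b3⊕b5⊕b7⊕b9⊕b11⊕b13⊕b15 = 1⊕1⊕1⊕1⊕0⊕1⊕1⊕1 = 1
s2: b2⊕b3⊕b6⊕b7⊕b10⊕b11⊕b14⊕b15 = 1⊕1⊕1⊕1⊕1⊕1⊕1⊕1 = 0
s4: b4⊕b5⊕b6⊕b7⊕b12⊕b13⊕b14⊕b15 = 1⊕1⊕1⊕1⊕0⊕1⊕1⊕1 = 1
s8: b8⊕b9⊕b10⊕b11⊕b12⊕b13⊕b14⊕b15 = 0⊕0⊕1⊕1⊕0⊕1⊕1⊕1 = 1
Syndrome (s8...s1) = 1101 → position 13.
Overall parity (XOR of all 16 bits, including p0): 1⊕1⊕1⊕1⊕1⊕1⊕1⊕1⊕0⊕0⊕1⊕1⊕0⊕1⊕1⊕1 = 1
Overall=1, syndrome position=13 → single-bit error at position 13.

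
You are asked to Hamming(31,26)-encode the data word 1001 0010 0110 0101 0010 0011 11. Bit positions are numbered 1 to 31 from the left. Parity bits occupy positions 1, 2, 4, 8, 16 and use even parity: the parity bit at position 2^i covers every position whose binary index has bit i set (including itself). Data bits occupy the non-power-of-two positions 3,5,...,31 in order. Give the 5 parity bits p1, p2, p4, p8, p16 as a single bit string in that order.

Place data bits at non-power-of-two positions: b3=1, b5=0, b6=0, b7=1, b9=0, b10=0, b11=1, b12=0, b13=0, b14=1, b15=1, b17=0, b18=0, b19=1, b20=0, b21=1, b22=0, b23=0, b24=1, b25=0, b26=0, b27=0, b28=1, b29=1, b30=1, b31=1.
p1 = XOR of data positions {3,5,7,9,11,13,15,17,19,21,23,25,27,29,31} = 1⊕0⊕1⊕0⊕1⊕0⊕1⊕0⊕1⊕1⊕0⊕0⊕0⊕1⊕1 = 0
p2 = XOR of data positions {3,6,7,10,11,14,15,18,19,22,23,26,27,30,31} = 1⊕0⊕1⊕0⊕1⊕1⊕1⊕0⊕1⊕0⊕0⊕0⊕0⊕1⊕1 = 0
p4 = XOR of data positions {5,6,7,12,13,14,15,20,21,22,23,28,29,30,31} = 0⊕0⊕1⊕0⊕0⊕1⊕1⊕0⊕1⊕0⊕0⊕1⊕1⊕1⊕1 = 0
p8 = XOR of data positions {9,10,11,12,13,14,15,24,25,26,27,28,29,30,31} = 0⊕0⊕1⊕0⊕0⊕1⊕1⊕1⊕0⊕0⊕0⊕1⊕1⊕1⊕1 = 0
p16 = XOR of data positions {17,18,19,20,21,22,23,24,25,26,27,28,29,30,31} = 0⊕0⊕1⊕0⊕1⊕0⊕0⊕1⊕0⊕0⊕0⊕1⊕1⊕1⊕1 = 1
Parity bits p1,p2,p4,p8,p16 = 00001

00001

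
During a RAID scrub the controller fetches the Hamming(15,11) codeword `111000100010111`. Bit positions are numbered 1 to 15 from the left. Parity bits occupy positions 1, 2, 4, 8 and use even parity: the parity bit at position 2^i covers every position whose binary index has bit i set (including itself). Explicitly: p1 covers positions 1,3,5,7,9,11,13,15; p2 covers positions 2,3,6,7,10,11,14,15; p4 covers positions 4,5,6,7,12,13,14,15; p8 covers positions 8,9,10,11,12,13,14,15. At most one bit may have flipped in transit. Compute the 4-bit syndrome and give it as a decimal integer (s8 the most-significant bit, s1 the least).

s1: b1⊕b3⊕b5⊕b7⊕b9⊕b11⊕b13⊕b15 = 1⊕1⊕0⊕1⊕0⊕1⊕1⊕1 = 0
s2: b2⊕b3⊕b6⊕b7⊕b10⊕b11⊕b14⊕b15 = 1⊕1⊕0⊕1⊕0⊕1⊕1⊕1 = 0
s4: b4⊕b5⊕b6⊕b7⊕b12⊕b13⊕b14⊕b15 = 0⊕0⊕0⊕1⊕0⊕1⊕1⊕1 = 0
s8: b8⊕b9⊕b10⊕b11⊕b12⊕b13⊕b14⊕b15 = 0⊕0⊕0⊕1⊕0⊕1⊕1⊕1 = 0
Syndrome (s8...s1) = 0000 → position 0 (no error).

0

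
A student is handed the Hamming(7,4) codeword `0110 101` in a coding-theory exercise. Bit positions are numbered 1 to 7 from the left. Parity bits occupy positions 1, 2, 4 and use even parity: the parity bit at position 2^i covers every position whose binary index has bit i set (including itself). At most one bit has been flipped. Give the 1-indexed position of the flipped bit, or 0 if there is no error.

s1: b1⊕b3⊕b5⊕b7 = 0⊕1⊕1⊕1 = 1
s2: b2⊕b3⊕b6⊕b7 = 1⊕1⊕0⊕1 = 1
s4: b4⊕b5⊕b6⊕b7 = 0⊕1⊕0⊕1 = 0
Syndrome (s4...s1) = 011 → position 3.

3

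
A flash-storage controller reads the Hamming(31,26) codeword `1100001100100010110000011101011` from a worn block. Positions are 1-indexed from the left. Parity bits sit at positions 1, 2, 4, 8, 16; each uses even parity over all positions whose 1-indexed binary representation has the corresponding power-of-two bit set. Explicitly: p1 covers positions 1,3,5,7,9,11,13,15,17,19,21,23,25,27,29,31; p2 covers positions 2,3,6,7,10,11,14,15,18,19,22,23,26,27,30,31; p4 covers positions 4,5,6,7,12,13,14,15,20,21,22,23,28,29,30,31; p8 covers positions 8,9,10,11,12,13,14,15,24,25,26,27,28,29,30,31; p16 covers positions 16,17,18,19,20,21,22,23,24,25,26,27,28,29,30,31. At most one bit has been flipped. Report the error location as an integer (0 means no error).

13

s1: b1⊕b3⊕b5⊕b7⊕b9⊕b11⊕b13⊕b15⊕b17⊕b19⊕b21⊕b23⊕b25⊕b27⊕b29⊕b31 = 1⊕0⊕0⊕1⊕0⊕1⊕0⊕1⊕1⊕0⊕0⊕0⊕1⊕0⊕0⊕1 = 1
s2: b2⊕b3⊕b6⊕b7⊕b10⊕b11⊕b14⊕b15⊕b18⊕b19⊕b22⊕b23⊕b26⊕b27⊕b30⊕b31 = 1⊕0⊕0⊕1⊕0⊕1⊕0⊕1⊕1⊕0⊕0⊕0⊕1⊕0⊕1⊕1 = 0
s4: b4⊕b5⊕b6⊕b7⊕b12⊕b13⊕b14⊕b15⊕b20⊕b21⊕b22⊕b23⊕b28⊕b29⊕b30⊕b31 = 0⊕0⊕0⊕1⊕0⊕0⊕0⊕1⊕0⊕0⊕0⊕0⊕1⊕0⊕1⊕1 = 1
s8: b8⊕b9⊕b10⊕b11⊕b12⊕b13⊕b14⊕b15⊕b24⊕b25⊕b26⊕b27⊕b28⊕b29⊕b30⊕b31 = 1⊕0⊕0⊕1⊕0⊕0⊕0⊕1⊕1⊕1⊕1⊕0⊕1⊕0⊕1⊕1 = 1
s16: b16⊕b17⊕b18⊕b19⊕b20⊕b21⊕b22⊕b23⊕b24⊕b25⊕b26⊕b27⊕b28⊕b29⊕b30⊕b31 = 0⊕1⊕1⊕0⊕0⊕0⊕0⊕0⊕1⊕1⊕1⊕0⊕1⊕0⊕1⊕1 = 0
Syndrome (s16...s1) = 01101 → position 13.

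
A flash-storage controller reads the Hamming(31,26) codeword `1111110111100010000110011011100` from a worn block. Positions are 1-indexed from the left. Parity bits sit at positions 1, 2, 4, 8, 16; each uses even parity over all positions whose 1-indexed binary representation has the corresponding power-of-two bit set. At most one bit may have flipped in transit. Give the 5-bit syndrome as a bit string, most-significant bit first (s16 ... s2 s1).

s1: b1⊕b3⊕b5⊕b7⊕b9⊕b11⊕b13⊕b15⊕b17⊕b19⊕b21⊕b23⊕b25⊕b27⊕b29⊕b31 = 1⊕1⊕1⊕0⊕1⊕1⊕0⊕1⊕0⊕0⊕1⊕0⊕1⊕1⊕1⊕0 = 0
s2: b2⊕b3⊕b6⊕b7⊕b10⊕b11⊕b14⊕b15⊕b18⊕b19⊕b22⊕b23⊕b26⊕b27⊕b30⊕b31 = 1⊕1⊕1⊕0⊕1⊕1⊕0⊕1⊕0⊕0⊕0⊕0⊕0⊕1⊕0⊕0 = 1
s4: b4⊕b5⊕b6⊕b7⊕b12⊕b13⊕b14⊕b15⊕b20⊕b21⊕b22⊕b23⊕b28⊕b29⊕b30⊕b31 = 1⊕1⊕1⊕0⊕0⊕0⊕0⊕1⊕1⊕1⊕0⊕0⊕1⊕1⊕0⊕0 = 0
s8: b8⊕b9⊕b10⊕b11⊕b12⊕b13⊕b14⊕b15⊕b24⊕b25⊕b26⊕b27⊕b28⊕b29⊕b30⊕b31 = 1⊕1⊕1⊕1⊕0⊕0⊕0⊕1⊕1⊕1⊕0⊕1⊕1⊕1⊕0⊕0 = 0
s16: b16⊕b17⊕b18⊕b19⊕b20⊕b21⊕b22⊕b23⊕b24⊕b25⊕b26⊕b27⊕b28⊕b29⊕b30⊕b31 = 0⊕0⊕0⊕0⊕1⊕1⊕0⊕0⊕1⊕1⊕0⊕1⊕1⊕1⊕0⊕0 = 1
Syndrome (s16...s1) = 10010 → position 18.

10010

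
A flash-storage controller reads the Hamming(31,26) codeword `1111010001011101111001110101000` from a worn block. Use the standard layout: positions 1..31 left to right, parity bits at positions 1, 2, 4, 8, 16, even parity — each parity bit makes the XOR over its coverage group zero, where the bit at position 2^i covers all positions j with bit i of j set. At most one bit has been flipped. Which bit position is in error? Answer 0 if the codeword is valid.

24

s1: b1⊕b3⊕b5⊕b7⊕b9⊕b11⊕b13⊕b15⊕b17⊕b19⊕b21⊕b23⊕b25⊕b27⊕b29⊕b31 = 1⊕1⊕0⊕0⊕0⊕0⊕1⊕0⊕1⊕1⊕0⊕1⊕0⊕0⊕0⊕0 = 0
s2: b2⊕b3⊕b6⊕b7⊕b10⊕b11⊕b14⊕b15⊕b18⊕b19⊕b22⊕b23⊕b26⊕b27⊕b30⊕b31 = 1⊕1⊕1⊕0⊕1⊕0⊕1⊕0⊕1⊕1⊕1⊕1⊕1⊕0⊕0⊕0 = 0
s4: b4⊕b5⊕b6⊕b7⊕b12⊕b13⊕b14⊕b15⊕b20⊕b21⊕b22⊕b23⊕b28⊕b29⊕b30⊕b31 = 1⊕0⊕1⊕0⊕1⊕1⊕1⊕0⊕0⊕0⊕1⊕1⊕1⊕0⊕0⊕0 = 0
s8: b8⊕b9⊕b10⊕b11⊕b12⊕b13⊕b14⊕b15⊕b24⊕b25⊕b26⊕b27⊕b28⊕b29⊕b30⊕b31 = 0⊕0⊕1⊕0⊕1⊕1⊕1⊕0⊕1⊕0⊕1⊕0⊕1⊕0⊕0⊕0 = 1
s16: b16⊕b17⊕b18⊕b19⊕b20⊕b21⊕b22⊕b23⊕b24⊕b25⊕b26⊕b27⊕b28⊕b29⊕b30⊕b31 = 1⊕1⊕1⊕1⊕0⊕0⊕1⊕1⊕1⊕0⊕1⊕0⊕1⊕0⊕0⊕0 = 1
Syndrome (s16...s1) = 11000 → position 24.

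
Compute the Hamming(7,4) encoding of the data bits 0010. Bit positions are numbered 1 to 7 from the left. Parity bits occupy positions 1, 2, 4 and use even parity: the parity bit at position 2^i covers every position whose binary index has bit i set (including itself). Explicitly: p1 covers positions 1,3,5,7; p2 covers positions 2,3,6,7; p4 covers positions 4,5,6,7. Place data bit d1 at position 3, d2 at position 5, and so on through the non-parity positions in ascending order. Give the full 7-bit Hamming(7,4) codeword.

Place data bits at non-power-of-two positions: b3=0, b5=0, b6=1, b7=0.
p1 = XOR of data positions {3,5,7} = 0⊕0⊕0 = 0
p2 = XOR of data positions {3,6,7} = 0⊕1⊕0 = 1
p4 = XOR of data positions {5,6,7} = 0⊕1⊕0 = 1
Codeword b1..b7 = 0101010

0101010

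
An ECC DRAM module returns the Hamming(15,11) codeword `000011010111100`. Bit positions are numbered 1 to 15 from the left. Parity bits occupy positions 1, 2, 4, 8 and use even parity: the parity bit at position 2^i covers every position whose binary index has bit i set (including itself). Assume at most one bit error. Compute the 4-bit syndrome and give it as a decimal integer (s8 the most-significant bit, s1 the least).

11

s1: b1⊕b3⊕b5⊕b7⊕b9⊕b11⊕b13⊕b15 = 0⊕0⊕1⊕0⊕0⊕1⊕1⊕0 = 1
s2: b2⊕b3⊕b6⊕b7⊕b10⊕b11⊕b14⊕b15 = 0⊕0⊕1⊕0⊕1⊕1⊕0⊕0 = 1
s4: b4⊕b5⊕b6⊕b7⊕b12⊕b13⊕b14⊕b15 = 0⊕1⊕1⊕0⊕1⊕1⊕0⊕0 = 0
s8: b8⊕b9⊕b10⊕b11⊕b12⊕b13⊕b14⊕b15 = 1⊕0⊕1⊕1⊕1⊕1⊕0⊕0 = 1
Syndrome (s8...s1) = 1011 → position 11.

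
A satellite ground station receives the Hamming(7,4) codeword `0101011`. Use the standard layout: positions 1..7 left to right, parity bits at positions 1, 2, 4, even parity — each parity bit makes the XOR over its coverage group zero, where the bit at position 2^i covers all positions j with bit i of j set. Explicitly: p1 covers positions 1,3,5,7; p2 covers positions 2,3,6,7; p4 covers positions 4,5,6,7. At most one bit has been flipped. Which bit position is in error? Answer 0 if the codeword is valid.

7

s1: b1⊕b3⊕b5⊕b7 = 0⊕0⊕0⊕1 = 1
s2: b2⊕b3⊕b6⊕b7 = 1⊕0⊕1⊕1 = 1
s4: b4⊕b5⊕b6⊕b7 = 1⊕0⊕1⊕1 = 1
Syndrome (s4...s1) = 111 → position 7.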